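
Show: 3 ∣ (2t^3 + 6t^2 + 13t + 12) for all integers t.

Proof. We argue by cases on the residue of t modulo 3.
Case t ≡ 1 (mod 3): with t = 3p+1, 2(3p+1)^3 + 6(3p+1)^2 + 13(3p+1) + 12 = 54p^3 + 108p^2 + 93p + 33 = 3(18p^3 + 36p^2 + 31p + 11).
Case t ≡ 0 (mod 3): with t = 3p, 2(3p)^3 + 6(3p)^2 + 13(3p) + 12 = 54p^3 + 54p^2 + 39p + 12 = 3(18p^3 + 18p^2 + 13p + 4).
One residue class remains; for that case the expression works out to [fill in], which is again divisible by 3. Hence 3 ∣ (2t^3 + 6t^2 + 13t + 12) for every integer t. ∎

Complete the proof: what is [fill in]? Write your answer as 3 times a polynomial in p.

3(18p^3 + 54p^2 + 61p + 26)

Only t ≡ 2 (mod 3) is unaccounted for. Put t = 3p+2:
2(3p+2)^3 + 6(3p+2)^2 + 13(3p+2) + 12 expands to 54p^3 + 162p^2 + 183p + 78,
and factoring out 3 leaves 3(18p^3 + 54p^2 + 61p + 26).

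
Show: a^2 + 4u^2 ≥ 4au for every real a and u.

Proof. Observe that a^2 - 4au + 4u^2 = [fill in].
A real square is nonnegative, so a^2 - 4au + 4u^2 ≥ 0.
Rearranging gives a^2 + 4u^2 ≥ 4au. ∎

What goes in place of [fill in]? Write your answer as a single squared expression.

(a - 2u)^2

a^2 - 4au + 4u^2 is a perfect-square trinomial: the outer terms are (a)^2 and (2u)^2, and the cross term is -2·a·2u.
So a^2 - 4au + 4u^2 = (a - 2u)^2 ≥ 0.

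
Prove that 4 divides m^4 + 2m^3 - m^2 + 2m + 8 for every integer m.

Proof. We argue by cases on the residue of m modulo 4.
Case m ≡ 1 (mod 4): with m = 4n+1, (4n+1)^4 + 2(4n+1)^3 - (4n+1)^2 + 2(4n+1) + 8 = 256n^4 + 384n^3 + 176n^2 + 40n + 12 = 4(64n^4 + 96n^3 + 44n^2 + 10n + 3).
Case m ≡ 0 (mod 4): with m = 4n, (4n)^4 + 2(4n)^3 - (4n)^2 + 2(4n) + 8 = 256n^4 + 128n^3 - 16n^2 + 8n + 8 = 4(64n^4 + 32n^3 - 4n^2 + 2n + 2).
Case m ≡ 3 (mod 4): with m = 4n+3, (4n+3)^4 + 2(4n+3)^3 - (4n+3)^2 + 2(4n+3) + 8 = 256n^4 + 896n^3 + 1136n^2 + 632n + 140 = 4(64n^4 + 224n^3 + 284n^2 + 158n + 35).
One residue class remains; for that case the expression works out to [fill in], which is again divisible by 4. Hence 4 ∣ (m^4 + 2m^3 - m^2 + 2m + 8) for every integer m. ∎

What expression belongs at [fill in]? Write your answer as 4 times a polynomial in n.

The residues treated are {1, 0, 3}, so the missing case is m ≡ 2 (mod 4); write m = 4n+2.
Then (4n+2)^4 + 2(4n+2)^3 - (4n+2)^2 + 2(4n+2) + 8 = 256n^4 + 640n^3 + 560n^2 + 216n + 40 = 4(64n^4 + 160n^3 + 140n^2 + 54n + 10).

4(64n^4 + 160n^3 + 140n^2 + 54n + 10)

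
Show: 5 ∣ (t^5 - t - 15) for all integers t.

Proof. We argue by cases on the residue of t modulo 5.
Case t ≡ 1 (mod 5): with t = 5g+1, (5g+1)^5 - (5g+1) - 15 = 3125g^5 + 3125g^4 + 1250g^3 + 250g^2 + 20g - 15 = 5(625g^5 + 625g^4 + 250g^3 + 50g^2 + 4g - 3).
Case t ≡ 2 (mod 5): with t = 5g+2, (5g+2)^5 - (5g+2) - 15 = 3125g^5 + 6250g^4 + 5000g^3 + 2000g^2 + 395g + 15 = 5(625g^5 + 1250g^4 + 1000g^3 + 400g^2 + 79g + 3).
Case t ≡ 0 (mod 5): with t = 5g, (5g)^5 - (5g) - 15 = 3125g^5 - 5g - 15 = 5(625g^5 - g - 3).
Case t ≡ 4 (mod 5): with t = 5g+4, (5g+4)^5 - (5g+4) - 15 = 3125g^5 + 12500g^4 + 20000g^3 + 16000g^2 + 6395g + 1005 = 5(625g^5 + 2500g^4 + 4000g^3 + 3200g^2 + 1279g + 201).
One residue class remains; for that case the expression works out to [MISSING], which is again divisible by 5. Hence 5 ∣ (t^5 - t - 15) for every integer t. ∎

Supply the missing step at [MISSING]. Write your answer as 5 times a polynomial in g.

5(625g^5 + 1875g^4 + 2250g^3 + 1350g^2 + 404g + 45)

Only t ≡ 3 (mod 5) is unaccounted for. Put t = 5g+3:
(5g+3)^5 - (5g+3) - 15 expands to 3125g^5 + 9375g^4 + 11250g^3 + 6750g^2 + 2020g + 225,
and factoring out 5 leaves 5(625g^5 + 1875g^4 + 2250g^3 + 1350g^2 + 404g + 45).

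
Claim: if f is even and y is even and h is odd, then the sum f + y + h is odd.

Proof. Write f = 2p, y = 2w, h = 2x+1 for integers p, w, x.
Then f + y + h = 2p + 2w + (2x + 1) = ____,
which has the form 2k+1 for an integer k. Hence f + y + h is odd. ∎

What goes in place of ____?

Expanding: 2p + 2w + (2x + 1) = 2p + 2w + 2x + 1.
Every term except the constant is even, so this is 2(p + w + x) + 1,
and p + w + x ∈ ℤ gives the required form.

2(p + w + x) + 1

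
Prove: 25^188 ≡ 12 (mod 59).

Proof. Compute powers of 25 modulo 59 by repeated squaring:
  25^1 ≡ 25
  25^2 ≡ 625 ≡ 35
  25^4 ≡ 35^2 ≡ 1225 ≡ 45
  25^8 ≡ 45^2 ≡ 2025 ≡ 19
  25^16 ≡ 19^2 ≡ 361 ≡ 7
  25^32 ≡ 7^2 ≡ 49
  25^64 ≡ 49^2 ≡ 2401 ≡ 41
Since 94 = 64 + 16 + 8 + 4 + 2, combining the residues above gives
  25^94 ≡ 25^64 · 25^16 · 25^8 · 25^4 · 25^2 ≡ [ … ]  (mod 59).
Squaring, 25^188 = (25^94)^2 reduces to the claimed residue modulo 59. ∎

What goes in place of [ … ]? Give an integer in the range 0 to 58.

Multiply the listed residues: 41 · 7 · 19 · 45 · 35 = 287 → 5453 → 245385 → 8588475.
Reducing modulo 59: 8588475 = 145567·59 + 22, so 25^94 ≡ 22.

22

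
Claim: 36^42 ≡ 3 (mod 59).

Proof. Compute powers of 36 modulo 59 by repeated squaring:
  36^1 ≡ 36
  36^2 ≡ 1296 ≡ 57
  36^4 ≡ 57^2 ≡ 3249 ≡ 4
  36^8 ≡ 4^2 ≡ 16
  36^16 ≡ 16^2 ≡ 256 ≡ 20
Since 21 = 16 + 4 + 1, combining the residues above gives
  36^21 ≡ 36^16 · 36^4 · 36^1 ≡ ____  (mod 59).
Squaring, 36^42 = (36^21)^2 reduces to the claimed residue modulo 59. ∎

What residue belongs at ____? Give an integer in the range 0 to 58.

36^16 · 36^4 · 36^1 ≡ 20 · 4 · 36 = 2880.
2880 mod 59 = 48, so 36^21 ≡ 48 (mod 59).

48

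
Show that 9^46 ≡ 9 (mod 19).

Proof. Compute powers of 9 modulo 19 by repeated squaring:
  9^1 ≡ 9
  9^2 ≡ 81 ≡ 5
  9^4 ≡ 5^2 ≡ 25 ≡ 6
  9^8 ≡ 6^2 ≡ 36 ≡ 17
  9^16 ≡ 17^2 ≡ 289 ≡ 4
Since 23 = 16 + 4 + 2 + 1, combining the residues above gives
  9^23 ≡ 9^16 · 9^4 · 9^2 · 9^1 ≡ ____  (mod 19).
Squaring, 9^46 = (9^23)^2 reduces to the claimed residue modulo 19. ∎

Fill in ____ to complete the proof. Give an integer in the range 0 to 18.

16

Multiply the listed residues: 4 · 6 · 5 · 9 = 24 → 120 → 1080.
Reducing modulo 19: 1080 = 56·19 + 16, so 9^23 ≡ 16.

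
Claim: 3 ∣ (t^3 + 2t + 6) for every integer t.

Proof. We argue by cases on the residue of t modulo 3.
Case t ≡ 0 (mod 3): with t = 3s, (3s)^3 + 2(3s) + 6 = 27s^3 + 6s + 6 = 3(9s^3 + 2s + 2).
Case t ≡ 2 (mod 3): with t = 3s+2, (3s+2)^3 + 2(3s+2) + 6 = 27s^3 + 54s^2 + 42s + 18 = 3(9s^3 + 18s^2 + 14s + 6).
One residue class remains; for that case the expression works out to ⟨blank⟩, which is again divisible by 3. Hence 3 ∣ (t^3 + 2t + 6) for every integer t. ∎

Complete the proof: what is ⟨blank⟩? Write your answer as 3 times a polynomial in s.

3(9s^3 + 9s^2 + 5s + 3)

Only t ≡ 1 (mod 3) is unaccounted for. Put t = 3s+1:
(3s+1)^3 + 2(3s+1) + 6 expands to 27s^3 + 27s^2 + 15s + 9,
and factoring out 3 leaves 3(9s^3 + 9s^2 + 5s + 3).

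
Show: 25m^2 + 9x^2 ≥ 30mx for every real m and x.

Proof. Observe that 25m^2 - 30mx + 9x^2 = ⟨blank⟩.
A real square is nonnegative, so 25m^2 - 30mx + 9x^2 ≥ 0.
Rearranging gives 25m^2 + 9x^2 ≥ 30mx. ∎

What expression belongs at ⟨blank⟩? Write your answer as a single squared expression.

(5m - 3x)^2

25m^2 - 30mx + 9x^2 is a perfect-square trinomial: the outer terms are (5m)^2 and (3x)^2, and the cross term is -2·5m·3x.
So 25m^2 - 30mx + 9x^2 = (5m - 3x)^2 ≥ 0.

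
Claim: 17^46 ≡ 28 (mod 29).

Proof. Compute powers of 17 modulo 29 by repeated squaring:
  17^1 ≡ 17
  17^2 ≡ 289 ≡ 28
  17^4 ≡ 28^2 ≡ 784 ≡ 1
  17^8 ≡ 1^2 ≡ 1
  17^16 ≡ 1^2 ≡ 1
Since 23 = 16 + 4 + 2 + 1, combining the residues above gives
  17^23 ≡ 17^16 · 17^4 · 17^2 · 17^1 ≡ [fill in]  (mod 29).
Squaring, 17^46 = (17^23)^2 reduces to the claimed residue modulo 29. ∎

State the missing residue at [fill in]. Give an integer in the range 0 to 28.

12

Multiply the listed residues: 1 · 1 · 28 · 17 = 1 → 28 → 476.
Reducing modulo 29: 476 = 16·29 + 12, so 17^23 ≡ 12.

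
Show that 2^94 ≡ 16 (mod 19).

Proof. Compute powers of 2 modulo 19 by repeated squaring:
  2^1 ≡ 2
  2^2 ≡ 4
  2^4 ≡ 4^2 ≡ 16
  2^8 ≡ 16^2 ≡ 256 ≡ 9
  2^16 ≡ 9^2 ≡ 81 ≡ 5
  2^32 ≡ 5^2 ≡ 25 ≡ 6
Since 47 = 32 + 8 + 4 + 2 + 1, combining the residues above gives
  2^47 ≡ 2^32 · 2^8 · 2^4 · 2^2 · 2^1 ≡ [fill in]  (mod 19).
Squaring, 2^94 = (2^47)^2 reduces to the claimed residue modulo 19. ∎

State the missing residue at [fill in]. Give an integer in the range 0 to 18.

Multiply the listed residues: 6 · 9 · 16 · 4 · 2 = 54 → 864 → 3456 → 6912.
Reducing modulo 19: 6912 = 363·19 + 15, so 2^47 ≡ 15.

15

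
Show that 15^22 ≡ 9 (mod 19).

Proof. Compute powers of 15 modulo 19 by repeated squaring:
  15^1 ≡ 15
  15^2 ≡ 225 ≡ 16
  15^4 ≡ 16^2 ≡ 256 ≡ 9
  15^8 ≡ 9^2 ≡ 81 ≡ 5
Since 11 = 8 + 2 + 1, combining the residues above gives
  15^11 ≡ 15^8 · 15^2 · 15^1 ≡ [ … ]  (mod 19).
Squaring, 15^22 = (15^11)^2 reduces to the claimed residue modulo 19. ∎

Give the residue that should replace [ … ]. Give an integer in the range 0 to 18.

Multiply the listed residues: 5 · 16 · 15 = 80 → 1200.
Reducing modulo 19: 1200 = 63·19 + 3, so 15^11 ≡ 3.

3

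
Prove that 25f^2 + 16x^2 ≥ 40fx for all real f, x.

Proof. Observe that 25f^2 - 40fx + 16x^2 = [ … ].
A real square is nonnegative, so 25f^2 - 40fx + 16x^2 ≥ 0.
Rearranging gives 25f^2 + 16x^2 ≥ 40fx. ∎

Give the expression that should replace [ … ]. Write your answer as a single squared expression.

25f^2 - 40fx + 16x^2 is a perfect-square trinomial: the outer terms are (5f)^2 and (4x)^2, and the cross term is -2·5f·4x.
So 25f^2 - 40fx + 16x^2 = (5f - 4x)^2 ≥ 0.

(5f - 4x)^2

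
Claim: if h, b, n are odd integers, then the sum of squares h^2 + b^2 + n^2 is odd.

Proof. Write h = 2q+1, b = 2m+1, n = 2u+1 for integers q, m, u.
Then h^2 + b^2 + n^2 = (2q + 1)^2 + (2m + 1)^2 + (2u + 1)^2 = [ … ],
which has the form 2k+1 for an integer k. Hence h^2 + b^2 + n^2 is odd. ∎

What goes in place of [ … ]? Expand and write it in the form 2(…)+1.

2(2m^2 + 2m + 2q^2 + 2q + 2u^2 + 2u + 1) + 1

(2q + 1)^2 + (2m + 1)^2 + (2u + 1)^2 = 4m^2 + 4m + 4q^2 + 4q + 4u^2 + 4u + 3
= 2(2m^2 + 2m + 2q^2 + 2q + 2u^2 + 2u + 1) + 1.
Since 2m^2 + 2m + 2q^2 + 2q + 2u^2 + 2u + 1 is an integer, the sum of squares is of the form 2k+1 for an integer k.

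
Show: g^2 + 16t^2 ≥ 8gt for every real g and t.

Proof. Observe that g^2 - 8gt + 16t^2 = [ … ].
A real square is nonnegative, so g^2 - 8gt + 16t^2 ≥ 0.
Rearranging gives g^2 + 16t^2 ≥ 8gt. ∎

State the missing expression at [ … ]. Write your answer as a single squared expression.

The leading and trailing coefficients are 1^2 and 4^2, and 8 = 2·1·4, so the trinomial is (g - 4t)^2.
Hence g^2 - 8gt + 16t^2 ≥ 0.

(g - 4t)^2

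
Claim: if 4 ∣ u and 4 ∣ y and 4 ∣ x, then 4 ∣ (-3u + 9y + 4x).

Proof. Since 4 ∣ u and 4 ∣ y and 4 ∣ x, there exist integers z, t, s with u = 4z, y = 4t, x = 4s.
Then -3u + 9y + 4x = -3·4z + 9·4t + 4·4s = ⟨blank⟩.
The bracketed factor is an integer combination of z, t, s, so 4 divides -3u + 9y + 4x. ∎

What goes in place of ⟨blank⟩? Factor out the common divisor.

4(4s + 9t - 3z)

Each term has a factor of 4: -3·4z + 9·4t + 4·4s = 4·(4s + 9t - 3z).
Since 4s + 9t - 3z is an integer, 4 ∣ (-3u + 9y + 4x).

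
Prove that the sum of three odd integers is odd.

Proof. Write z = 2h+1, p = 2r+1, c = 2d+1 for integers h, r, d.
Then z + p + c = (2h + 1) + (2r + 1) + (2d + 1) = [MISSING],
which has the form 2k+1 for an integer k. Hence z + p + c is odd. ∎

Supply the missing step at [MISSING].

2(d + h + r + 1) + 1

Expanding: (2h + 1) + (2r + 1) + (2d + 1) = 2d + 2h + 2r + 3.
Every term except the constant is even, so this is 2(d + h + r + 1) + 1,
and d + h + r + 1 ∈ ℤ gives the required form.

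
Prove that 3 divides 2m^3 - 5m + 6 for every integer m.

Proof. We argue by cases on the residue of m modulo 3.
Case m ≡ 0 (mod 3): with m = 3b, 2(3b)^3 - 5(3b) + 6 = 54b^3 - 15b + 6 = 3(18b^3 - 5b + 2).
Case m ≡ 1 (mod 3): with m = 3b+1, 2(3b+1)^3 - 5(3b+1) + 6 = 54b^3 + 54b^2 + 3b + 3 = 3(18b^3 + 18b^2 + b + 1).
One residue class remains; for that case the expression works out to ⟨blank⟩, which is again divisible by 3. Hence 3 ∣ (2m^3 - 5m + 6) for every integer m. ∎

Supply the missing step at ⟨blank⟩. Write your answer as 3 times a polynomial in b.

Only m ≡ 2 (mod 3) is unaccounted for. Put m = 3b+2:
2(3b+2)^3 - 5(3b+2) + 6 expands to 54b^3 + 108b^2 + 57b + 12,
and factoring out 3 leaves 3(18b^3 + 36b^2 + 19b + 4).

3(18b^3 + 36b^2 + 19b + 4)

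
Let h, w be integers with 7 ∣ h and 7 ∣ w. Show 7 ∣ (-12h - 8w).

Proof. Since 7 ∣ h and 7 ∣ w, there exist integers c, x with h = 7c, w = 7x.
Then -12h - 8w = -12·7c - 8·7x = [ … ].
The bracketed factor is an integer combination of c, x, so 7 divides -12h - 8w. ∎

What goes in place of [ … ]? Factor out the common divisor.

Each term has a factor of 7: -12·7c - 8·7x = 7·(-12c - 8x).
Since -12c - 8x is an integer, 7 ∣ (-12h - 8w).

7(-12c - 8x)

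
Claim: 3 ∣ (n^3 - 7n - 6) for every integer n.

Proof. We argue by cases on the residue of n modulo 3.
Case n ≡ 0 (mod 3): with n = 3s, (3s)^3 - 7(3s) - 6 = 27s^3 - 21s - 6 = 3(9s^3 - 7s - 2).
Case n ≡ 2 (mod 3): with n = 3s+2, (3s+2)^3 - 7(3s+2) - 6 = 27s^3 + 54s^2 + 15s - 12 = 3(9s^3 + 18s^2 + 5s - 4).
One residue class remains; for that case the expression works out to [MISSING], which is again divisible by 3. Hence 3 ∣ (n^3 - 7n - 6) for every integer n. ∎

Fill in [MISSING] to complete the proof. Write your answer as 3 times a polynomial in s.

3(9s^3 + 9s^2 - 4s - 4)

The residues treated are {0, 2}, so the missing case is n ≡ 1 (mod 3); write n = 3s+1.
Then (3s+1)^3 - 7(3s+1) - 6 = 27s^3 + 27s^2 - 12s - 12 = 3(9s^3 + 9s^2 - 4s - 4).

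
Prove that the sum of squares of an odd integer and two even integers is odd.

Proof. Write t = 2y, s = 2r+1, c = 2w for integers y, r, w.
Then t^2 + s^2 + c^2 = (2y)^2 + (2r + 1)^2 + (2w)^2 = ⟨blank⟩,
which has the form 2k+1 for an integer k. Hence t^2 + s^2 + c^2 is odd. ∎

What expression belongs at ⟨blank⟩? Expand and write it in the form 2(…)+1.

Expanding: (2y)^2 + (2r + 1)^2 + (2w)^2 = 4r^2 + 4r + 4w^2 + 4y^2 + 1.
Every term except the constant is even, so this is 2(2r^2 + 2r + 2w^2 + 2y^2) + 1,
and 2r^2 + 2r + 2w^2 + 2y^2 ∈ ℤ gives the required form.

2(2r^2 + 2r + 2w^2 + 2y^2) + 1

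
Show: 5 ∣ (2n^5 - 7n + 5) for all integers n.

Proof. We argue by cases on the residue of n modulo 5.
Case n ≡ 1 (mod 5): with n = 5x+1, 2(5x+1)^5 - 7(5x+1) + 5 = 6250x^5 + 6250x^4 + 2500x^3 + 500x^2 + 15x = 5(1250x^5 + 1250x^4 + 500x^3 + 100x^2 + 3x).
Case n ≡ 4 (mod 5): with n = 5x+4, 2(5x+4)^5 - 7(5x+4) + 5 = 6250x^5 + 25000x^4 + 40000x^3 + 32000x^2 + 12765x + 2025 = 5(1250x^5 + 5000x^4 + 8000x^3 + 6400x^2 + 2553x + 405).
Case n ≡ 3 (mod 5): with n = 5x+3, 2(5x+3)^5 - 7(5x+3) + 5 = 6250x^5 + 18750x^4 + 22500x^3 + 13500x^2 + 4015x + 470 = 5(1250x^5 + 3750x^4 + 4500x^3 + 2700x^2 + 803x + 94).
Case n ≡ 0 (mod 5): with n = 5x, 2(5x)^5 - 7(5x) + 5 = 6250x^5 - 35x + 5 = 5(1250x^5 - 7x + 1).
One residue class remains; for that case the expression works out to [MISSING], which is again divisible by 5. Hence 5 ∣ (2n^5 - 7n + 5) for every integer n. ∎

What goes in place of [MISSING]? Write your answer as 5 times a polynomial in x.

Only n ≡ 2 (mod 5) is unaccounted for. Put n = 5x+2:
2(5x+2)^5 - 7(5x+2) + 5 expands to 6250x^5 + 12500x^4 + 10000x^3 + 4000x^2 + 765x + 55,
and factoring out 5 leaves 5(1250x^5 + 2500x^4 + 2000x^3 + 800x^2 + 153x + 11).

5(1250x^5 + 2500x^4 + 2000x^3 + 800x^2 + 153x + 11)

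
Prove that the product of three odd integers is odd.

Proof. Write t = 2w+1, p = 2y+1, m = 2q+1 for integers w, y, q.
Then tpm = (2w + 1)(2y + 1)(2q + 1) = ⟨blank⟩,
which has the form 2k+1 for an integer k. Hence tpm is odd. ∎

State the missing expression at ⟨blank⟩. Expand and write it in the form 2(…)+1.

2(4qwy + 2qw + 2qy + q + 2wy + w + y) + 1

Expanding: (2w + 1)(2y + 1)(2q + 1) = 8qwy + 4qw + 4qy + 2q + 4wy + 2w + 2y + 1.
Every term except the constant is even, so this is 2(4qwy + 2qw + 2qy + q + 2wy + w + y) + 1,
and 4qwy + 2qw + 2qy + q + 2wy + w + y ∈ ℤ gives the required form.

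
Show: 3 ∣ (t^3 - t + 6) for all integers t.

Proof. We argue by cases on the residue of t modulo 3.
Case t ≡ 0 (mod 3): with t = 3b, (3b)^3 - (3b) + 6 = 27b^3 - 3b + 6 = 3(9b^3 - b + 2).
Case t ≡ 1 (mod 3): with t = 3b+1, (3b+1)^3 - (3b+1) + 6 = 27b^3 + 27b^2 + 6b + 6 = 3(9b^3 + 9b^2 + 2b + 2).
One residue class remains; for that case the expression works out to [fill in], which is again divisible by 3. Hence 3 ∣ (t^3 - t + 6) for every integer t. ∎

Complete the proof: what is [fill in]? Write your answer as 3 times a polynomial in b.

Only t ≡ 2 (mod 3) is unaccounted for. Put t = 3b+2:
(3b+2)^3 - (3b+2) + 6 expands to 27b^3 + 54b^2 + 33b + 12,
and factoring out 3 leaves 3(9b^3 + 18b^2 + 11b + 4).

3(9b^3 + 18b^2 + 11b + 4)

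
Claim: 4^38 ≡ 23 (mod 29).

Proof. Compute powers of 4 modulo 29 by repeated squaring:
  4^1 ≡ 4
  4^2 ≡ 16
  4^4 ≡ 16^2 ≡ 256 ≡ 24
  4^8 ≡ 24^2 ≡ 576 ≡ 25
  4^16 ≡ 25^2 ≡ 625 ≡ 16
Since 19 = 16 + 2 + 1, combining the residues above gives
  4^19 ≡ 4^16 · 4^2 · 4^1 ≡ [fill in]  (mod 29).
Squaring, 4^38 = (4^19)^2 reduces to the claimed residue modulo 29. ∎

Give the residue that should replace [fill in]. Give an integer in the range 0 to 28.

Multiply the listed residues: 16 · 16 · 4 = 256 → 1024.
Reducing modulo 29: 1024 = 35·29 + 9, so 4^19 ≡ 9.

9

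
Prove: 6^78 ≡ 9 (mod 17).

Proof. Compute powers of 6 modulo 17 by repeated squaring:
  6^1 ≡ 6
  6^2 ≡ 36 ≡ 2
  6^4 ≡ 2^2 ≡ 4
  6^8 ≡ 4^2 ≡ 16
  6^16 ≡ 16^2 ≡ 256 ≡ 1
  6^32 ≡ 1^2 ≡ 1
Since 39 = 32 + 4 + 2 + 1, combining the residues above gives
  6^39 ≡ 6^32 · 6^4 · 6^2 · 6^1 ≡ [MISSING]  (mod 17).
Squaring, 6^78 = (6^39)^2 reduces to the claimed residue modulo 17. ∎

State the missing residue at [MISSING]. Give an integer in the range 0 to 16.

Multiply the listed residues: 1 · 4 · 2 · 6 = 4 → 8 → 48.
Reducing modulo 17: 48 = 2·17 + 14, so 6^39 ≡ 14.

14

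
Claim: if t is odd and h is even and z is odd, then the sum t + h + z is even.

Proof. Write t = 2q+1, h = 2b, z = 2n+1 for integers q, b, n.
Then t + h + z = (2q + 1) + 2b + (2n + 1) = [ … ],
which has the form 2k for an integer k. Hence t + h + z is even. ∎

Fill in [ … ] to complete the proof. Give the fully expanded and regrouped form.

Expanding: (2q + 1) + 2b + (2n + 1) = 2b + 2n + 2q + 2.
Every term is even; pulling out the factor of 2 gives 2(b + n + q + 1).

2(b + n + q + 1)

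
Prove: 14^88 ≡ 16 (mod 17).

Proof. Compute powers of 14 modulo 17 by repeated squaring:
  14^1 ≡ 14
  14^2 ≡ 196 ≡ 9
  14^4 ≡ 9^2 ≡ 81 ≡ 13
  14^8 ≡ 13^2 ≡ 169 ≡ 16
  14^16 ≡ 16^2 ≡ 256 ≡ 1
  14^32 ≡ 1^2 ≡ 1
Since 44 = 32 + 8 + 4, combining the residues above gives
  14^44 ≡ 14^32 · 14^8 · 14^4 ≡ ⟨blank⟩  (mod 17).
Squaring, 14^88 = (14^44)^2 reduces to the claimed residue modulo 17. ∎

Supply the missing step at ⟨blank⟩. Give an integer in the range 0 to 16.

4

Multiply the listed residues: 1 · 16 · 13 = 16 → 208.
Reducing modulo 17: 208 = 12·17 + 4, so 14^44 ≡ 4.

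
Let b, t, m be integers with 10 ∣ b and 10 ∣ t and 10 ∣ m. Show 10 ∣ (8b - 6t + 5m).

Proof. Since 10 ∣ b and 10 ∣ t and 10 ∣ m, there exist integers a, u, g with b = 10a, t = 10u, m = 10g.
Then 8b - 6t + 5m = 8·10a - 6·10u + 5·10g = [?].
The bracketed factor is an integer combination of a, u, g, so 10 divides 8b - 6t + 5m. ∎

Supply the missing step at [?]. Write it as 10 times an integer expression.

10(8a + 5g - 6u)

Each term has a factor of 10: 8·10a - 6·10u + 5·10g = 10·(8a + 5g - 6u).
Since 8a + 5g - 6u is an integer, 10 ∣ (8b - 6t + 5m).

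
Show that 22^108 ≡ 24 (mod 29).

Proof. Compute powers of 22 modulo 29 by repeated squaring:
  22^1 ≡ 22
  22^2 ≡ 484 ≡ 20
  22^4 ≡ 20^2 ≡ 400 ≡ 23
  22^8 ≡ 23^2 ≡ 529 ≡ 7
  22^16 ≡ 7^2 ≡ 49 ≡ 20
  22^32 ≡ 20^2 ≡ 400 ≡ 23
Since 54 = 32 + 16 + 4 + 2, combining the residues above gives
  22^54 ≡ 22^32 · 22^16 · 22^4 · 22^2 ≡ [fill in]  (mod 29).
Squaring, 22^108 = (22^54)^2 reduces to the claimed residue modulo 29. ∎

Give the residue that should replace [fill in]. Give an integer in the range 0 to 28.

Multiply the listed residues: 23 · 20 · 23 · 20 = 460 → 10580 → 211600.
Reducing modulo 29: 211600 = 7296·29 + 16, so 22^54 ≡ 16.

16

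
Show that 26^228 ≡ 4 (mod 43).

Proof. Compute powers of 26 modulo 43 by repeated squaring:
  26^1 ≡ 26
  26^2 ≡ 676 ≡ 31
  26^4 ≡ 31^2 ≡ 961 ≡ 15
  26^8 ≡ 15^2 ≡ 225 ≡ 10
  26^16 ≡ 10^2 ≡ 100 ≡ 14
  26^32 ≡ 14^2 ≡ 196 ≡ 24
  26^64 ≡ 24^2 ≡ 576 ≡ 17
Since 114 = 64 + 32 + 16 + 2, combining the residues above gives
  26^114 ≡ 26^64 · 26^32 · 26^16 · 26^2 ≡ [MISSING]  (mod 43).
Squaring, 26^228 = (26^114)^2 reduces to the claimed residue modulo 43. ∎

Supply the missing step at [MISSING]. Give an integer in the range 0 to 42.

41

26^64 · 26^32 · 26^16 · 26^2 ≡ 17 · 24 · 14 · 31 = 177072.
177072 mod 43 = 41, so 26^114 ≡ 41 (mod 43).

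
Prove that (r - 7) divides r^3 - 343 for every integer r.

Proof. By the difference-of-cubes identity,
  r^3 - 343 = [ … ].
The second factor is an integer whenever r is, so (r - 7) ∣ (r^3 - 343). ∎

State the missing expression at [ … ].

Polynomial division of r^3 - 343 by r - 7 leaves remainder 0 and quotient r^2 + 7r + 49.
Hence r^3 - 343 = (r - 7)(r^2 + 7r + 49).

(r - 7)(r^2 + 7r + 49)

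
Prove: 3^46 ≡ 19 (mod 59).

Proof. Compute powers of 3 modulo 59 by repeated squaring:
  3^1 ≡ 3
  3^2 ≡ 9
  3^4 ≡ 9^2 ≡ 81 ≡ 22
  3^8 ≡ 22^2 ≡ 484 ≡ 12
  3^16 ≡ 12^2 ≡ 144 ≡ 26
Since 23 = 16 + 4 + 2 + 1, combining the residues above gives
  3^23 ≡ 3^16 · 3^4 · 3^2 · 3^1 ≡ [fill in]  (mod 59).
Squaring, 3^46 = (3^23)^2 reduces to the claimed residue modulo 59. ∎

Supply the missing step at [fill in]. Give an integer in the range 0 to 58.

45

3^16 · 3^4 · 3^2 · 3^1 ≡ 26 · 22 · 9 · 3 = 15444.
15444 mod 59 = 45, so 3^23 ≡ 45 (mod 59).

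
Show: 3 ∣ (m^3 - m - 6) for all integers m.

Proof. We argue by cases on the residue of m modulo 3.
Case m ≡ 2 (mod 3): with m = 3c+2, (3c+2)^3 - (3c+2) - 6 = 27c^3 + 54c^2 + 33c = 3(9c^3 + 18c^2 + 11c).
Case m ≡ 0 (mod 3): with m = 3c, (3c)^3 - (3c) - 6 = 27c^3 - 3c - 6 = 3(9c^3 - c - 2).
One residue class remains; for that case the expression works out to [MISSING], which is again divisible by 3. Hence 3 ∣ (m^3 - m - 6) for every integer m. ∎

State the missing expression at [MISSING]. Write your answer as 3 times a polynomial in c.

3(9c^3 + 9c^2 + 2c - 2)

Only m ≡ 1 (mod 3) is unaccounted for. Put m = 3c+1:
(3c+1)^3 - (3c+1) - 6 expands to 27c^3 + 27c^2 + 6c - 6,
and factoring out 3 leaves 3(9c^3 + 9c^2 + 2c - 2).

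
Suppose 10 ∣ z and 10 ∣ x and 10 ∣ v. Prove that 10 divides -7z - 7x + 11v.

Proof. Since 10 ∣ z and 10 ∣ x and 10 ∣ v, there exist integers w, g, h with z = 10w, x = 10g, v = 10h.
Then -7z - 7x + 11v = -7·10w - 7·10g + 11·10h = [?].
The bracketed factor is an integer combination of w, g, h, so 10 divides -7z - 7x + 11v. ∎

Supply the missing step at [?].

10(-7g + 11h - 7w)

Each term has a factor of 10: -7·10w - 7·10g + 11·10h = 10·(-7g + 11h - 7w).
Since -7g + 11h - 7w is an integer, 10 ∣ (-7z - 7x + 11v).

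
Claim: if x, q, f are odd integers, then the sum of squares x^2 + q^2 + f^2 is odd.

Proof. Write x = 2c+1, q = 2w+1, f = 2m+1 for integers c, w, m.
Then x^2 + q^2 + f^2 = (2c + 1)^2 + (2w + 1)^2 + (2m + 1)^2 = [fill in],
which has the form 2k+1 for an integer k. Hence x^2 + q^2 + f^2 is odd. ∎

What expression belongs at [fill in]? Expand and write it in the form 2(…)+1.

2(2c^2 + 2c + 2m^2 + 2m + 2w^2 + 2w + 1) + 1

(2c + 1)^2 + (2w + 1)^2 + (2m + 1)^2 = 4c^2 + 4c + 4m^2 + 4m + 4w^2 + 4w + 3
= 2(2c^2 + 2c + 2m^2 + 2m + 2w^2 + 2w + 1) + 1.
Since 2c^2 + 2c + 2m^2 + 2m + 2w^2 + 2w + 1 is an integer, the sum of squares is of the form 2k+1 for an integer k.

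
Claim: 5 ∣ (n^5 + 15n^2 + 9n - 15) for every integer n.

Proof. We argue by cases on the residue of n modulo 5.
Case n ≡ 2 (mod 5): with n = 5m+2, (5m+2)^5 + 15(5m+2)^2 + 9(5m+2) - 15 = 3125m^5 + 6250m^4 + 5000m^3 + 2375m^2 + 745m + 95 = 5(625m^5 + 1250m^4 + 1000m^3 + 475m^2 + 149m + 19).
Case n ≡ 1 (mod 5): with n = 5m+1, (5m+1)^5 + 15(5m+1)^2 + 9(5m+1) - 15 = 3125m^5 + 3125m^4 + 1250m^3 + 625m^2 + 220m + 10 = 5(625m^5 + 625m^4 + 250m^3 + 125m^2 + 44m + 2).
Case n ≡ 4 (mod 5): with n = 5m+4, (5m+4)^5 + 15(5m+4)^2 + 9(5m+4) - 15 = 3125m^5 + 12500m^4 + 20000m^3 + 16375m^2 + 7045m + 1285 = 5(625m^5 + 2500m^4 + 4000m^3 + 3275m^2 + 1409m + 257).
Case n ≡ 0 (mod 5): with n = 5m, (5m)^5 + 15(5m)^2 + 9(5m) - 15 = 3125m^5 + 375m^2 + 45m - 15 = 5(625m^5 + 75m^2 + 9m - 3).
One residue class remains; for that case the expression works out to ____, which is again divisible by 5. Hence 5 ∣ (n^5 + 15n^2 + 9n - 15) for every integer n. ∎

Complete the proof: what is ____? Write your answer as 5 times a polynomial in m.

5(625m^5 + 1875m^4 + 2250m^3 + 1425m^2 + 504m + 78)

The residues treated are {2, 1, 4, 0}, so the missing case is n ≡ 3 (mod 5); write n = 5m+3.
Then (5m+3)^5 + 15(5m+3)^2 + 9(5m+3) - 15 = 3125m^5 + 9375m^4 + 11250m^3 + 7125m^2 + 2520m + 390 = 5(625m^5 + 1875m^4 + 2250m^3 + 1425m^2 + 504m + 78).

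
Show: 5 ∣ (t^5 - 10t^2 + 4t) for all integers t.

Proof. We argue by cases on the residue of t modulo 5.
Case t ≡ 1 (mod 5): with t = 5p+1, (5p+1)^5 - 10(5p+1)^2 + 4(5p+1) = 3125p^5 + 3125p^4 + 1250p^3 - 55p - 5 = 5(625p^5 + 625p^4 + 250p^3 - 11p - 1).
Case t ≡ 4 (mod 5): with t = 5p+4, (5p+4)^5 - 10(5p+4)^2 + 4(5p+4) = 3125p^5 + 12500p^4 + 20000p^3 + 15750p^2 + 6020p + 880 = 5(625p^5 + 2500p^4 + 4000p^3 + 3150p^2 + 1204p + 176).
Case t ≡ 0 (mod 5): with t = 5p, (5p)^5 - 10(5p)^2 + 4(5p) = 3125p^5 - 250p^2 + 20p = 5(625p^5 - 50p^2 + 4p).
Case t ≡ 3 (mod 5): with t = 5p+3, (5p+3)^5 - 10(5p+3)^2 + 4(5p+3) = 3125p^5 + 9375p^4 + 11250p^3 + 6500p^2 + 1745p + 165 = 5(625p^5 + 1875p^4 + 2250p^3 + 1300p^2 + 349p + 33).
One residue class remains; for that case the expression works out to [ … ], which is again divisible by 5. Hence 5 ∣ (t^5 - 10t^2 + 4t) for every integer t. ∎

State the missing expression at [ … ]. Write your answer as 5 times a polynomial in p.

Only t ≡ 2 (mod 5) is unaccounted for. Put t = 5p+2:
(5p+2)^5 - 10(5p+2)^2 + 4(5p+2) expands to 3125p^5 + 6250p^4 + 5000p^3 + 1750p^2 + 220p,
and factoring out 5 leaves 5(625p^5 + 1250p^4 + 1000p^3 + 350p^2 + 44p).

5(625p^5 + 1250p^4 + 1000p^3 + 350p^2 + 44p)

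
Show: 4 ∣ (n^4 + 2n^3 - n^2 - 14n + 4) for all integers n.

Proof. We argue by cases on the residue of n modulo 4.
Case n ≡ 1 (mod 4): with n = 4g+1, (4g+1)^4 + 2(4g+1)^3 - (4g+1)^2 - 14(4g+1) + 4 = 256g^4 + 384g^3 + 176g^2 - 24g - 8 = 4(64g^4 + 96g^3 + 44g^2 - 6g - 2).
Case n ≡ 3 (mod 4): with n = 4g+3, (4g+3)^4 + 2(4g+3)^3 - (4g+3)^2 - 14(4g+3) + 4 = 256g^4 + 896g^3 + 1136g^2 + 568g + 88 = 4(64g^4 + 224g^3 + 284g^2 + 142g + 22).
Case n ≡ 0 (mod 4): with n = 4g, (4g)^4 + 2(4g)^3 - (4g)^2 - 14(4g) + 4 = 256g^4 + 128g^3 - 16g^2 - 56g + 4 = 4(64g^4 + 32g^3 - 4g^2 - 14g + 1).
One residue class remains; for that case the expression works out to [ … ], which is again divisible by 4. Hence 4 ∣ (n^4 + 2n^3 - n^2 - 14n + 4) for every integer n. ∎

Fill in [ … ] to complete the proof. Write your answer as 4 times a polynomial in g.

Only n ≡ 2 (mod 4) is unaccounted for. Put n = 4g+2:
(4g+2)^4 + 2(4g+2)^3 - (4g+2)^2 - 14(4g+2) + 4 expands to 256g^4 + 640g^3 + 560g^2 + 152g + 4,
and factoring out 4 leaves 4(64g^4 + 160g^3 + 140g^2 + 38g + 1).

4(64g^4 + 160g^3 + 140g^2 + 38g + 1)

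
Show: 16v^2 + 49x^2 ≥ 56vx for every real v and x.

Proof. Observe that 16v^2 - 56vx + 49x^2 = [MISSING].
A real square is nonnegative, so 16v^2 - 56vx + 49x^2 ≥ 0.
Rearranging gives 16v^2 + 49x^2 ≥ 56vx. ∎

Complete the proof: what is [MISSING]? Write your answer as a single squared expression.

(4v - 7x)^2

16v^2 - 56vx + 49x^2 is a perfect-square trinomial: the outer terms are (4v)^2 and (7x)^2, and the cross term is -2·4v·7x.
So 16v^2 - 56vx + 49x^2 = (4v - 7x)^2 ≥ 0.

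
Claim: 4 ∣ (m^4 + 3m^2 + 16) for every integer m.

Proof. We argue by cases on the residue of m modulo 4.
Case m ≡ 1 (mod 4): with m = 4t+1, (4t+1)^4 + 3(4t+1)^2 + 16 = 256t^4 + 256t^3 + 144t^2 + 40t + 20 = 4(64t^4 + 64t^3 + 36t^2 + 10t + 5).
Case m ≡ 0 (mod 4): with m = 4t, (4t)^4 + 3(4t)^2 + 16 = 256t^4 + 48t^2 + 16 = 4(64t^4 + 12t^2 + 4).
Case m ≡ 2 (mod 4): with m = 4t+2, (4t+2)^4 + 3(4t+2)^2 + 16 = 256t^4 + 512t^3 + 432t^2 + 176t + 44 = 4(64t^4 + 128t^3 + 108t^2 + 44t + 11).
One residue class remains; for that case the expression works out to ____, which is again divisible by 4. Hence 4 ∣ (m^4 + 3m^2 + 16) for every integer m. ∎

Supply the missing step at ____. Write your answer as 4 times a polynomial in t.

4(64t^4 + 192t^3 + 228t^2 + 126t + 31)

The residues treated are {1, 0, 2}, so the missing case is m ≡ 3 (mod 4); write m = 4t+3.
Then (4t+3)^4 + 3(4t+3)^2 + 16 = 256t^4 + 768t^3 + 912t^2 + 504t + 124 = 4(64t^4 + 192t^3 + 228t^2 + 126t + 31).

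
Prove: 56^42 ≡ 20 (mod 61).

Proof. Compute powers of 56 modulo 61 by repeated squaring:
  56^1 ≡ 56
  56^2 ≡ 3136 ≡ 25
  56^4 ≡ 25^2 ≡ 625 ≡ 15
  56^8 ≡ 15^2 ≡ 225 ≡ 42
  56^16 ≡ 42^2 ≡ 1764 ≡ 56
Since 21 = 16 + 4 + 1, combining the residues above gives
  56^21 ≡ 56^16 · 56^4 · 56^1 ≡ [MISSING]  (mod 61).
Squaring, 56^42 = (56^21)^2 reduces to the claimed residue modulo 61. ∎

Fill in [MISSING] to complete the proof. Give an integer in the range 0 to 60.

Multiply the listed residues: 56 · 15 · 56 = 840 → 47040.
Reducing modulo 61: 47040 = 771·61 + 9, so 56^21 ≡ 9.

9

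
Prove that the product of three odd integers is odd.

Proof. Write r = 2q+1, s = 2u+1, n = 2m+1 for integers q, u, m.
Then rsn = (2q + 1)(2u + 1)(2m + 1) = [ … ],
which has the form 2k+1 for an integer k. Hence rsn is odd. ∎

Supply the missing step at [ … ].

Expanding: (2q + 1)(2u + 1)(2m + 1) = 8mqu + 4mq + 4mu + 2m + 4qu + 2q + 2u + 1.
Every term except the constant is even, so this is 2(4mqu + 2mq + 2mu + m + 2qu + q + u) + 1,
and 4mqu + 2mq + 2mu + m + 2qu + q + u ∈ ℤ gives the required form.

2(4mqu + 2mq + 2mu + m + 2qu + q + u) + 1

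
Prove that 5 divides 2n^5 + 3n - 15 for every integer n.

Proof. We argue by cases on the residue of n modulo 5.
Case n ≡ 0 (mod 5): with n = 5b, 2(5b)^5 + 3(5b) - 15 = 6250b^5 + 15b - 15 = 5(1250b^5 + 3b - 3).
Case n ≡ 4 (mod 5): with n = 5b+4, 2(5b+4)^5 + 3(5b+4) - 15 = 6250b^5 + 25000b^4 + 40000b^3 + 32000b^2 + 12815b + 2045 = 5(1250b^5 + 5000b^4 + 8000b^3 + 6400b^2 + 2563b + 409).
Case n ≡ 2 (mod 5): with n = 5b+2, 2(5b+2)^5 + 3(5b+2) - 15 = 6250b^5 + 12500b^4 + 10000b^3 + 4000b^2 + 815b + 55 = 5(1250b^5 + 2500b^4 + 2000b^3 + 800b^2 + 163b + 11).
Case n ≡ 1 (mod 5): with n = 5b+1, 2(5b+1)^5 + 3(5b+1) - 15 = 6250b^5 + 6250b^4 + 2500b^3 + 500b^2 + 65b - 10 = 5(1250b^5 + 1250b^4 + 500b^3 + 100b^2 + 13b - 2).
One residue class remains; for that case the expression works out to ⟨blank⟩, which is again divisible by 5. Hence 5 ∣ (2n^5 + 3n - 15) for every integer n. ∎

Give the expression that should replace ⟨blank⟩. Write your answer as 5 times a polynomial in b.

5(1250b^5 + 3750b^4 + 4500b^3 + 2700b^2 + 813b + 96)

Only n ≡ 3 (mod 5) is unaccounted for. Put n = 5b+3:
2(5b+3)^5 + 3(5b+3) - 15 expands to 6250b^5 + 18750b^4 + 22500b^3 + 13500b^2 + 4065b + 480,
and factoring out 5 leaves 5(1250b^5 + 3750b^4 + 4500b^3 + 2700b^2 + 813b + 96).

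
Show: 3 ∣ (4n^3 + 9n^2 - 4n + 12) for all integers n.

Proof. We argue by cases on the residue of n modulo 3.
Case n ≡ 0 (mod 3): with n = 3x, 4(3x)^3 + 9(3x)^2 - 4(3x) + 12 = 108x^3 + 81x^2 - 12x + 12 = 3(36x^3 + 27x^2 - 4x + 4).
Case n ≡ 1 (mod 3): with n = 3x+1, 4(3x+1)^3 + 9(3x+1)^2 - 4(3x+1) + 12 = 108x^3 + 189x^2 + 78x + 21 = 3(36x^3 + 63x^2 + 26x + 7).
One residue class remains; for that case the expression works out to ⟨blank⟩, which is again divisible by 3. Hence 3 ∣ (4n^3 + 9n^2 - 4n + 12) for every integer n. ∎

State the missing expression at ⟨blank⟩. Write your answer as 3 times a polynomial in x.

The residues treated are {0, 1}, so the missing case is n ≡ 2 (mod 3); write n = 3x+2.
Then 4(3x+2)^3 + 9(3x+2)^2 - 4(3x+2) + 12 = 108x^3 + 297x^2 + 240x + 72 = 3(36x^3 + 99x^2 + 80x + 24).

3(36x^3 + 99x^2 + 80x + 24)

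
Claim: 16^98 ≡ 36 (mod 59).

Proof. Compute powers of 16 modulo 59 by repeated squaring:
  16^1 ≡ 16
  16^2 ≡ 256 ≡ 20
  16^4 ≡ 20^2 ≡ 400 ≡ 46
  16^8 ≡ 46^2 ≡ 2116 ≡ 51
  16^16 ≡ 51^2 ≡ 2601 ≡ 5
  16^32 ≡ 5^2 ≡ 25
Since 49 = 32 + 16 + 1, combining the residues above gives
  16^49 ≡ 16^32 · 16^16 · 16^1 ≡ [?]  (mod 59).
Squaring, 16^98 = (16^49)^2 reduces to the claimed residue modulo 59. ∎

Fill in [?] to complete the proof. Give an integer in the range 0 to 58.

16^32 · 16^16 · 16^1 ≡ 25 · 5 · 16 = 2000.
2000 mod 59 = 53, so 16^49 ≡ 53 (mod 59).

53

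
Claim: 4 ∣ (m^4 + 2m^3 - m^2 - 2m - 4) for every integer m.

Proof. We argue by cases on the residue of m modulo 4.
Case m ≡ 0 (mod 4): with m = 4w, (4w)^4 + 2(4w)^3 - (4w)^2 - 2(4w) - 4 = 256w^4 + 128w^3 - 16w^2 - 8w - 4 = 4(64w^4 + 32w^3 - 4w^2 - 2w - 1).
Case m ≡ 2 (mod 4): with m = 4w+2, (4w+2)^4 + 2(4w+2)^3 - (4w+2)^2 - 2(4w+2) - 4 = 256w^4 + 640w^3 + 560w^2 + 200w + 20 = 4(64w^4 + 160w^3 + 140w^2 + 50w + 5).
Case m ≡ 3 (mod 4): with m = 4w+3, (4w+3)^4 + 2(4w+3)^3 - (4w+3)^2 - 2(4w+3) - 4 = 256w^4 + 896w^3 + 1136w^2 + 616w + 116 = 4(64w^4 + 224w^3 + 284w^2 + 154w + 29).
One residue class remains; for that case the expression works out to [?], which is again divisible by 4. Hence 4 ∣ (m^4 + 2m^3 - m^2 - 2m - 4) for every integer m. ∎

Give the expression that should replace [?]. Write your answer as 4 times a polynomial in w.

Only m ≡ 1 (mod 4) is unaccounted for. Put m = 4w+1:
(4w+1)^4 + 2(4w+1)^3 - (4w+1)^2 - 2(4w+1) - 4 expands to 256w^4 + 384w^3 + 176w^2 + 24w - 4,
and factoring out 4 leaves 4(64w^4 + 96w^3 + 44w^2 + 6w - 1).

4(64w^4 + 96w^3 + 44w^2 + 6w - 1)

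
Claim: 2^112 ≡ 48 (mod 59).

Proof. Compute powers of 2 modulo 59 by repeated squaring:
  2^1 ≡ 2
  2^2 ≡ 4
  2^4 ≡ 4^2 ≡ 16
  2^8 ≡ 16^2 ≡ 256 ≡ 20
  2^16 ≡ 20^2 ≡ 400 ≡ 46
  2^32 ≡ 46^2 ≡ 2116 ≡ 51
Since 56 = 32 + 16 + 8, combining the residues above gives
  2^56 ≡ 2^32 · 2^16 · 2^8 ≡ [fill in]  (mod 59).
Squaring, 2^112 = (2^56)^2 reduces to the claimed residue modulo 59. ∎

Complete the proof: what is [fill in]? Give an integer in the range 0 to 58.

Multiply the listed residues: 51 · 46 · 20 = 2346 → 46920.
Reducing modulo 59: 46920 = 795·59 + 15, so 2^56 ≡ 15.

15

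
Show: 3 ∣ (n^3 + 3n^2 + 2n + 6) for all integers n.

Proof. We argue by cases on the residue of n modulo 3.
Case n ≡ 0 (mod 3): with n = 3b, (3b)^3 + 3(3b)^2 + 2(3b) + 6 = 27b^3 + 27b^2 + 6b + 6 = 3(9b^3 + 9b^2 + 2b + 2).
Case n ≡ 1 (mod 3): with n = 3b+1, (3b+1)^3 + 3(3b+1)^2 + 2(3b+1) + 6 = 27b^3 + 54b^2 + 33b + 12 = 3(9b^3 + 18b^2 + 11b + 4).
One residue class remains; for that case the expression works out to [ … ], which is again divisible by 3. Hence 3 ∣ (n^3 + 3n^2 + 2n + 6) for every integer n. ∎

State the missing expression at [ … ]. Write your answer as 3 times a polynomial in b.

Only n ≡ 2 (mod 3) is unaccounted for. Put n = 3b+2:
(3b+2)^3 + 3(3b+2)^2 + 2(3b+2) + 6 expands to 27b^3 + 81b^2 + 78b + 30,
and factoring out 3 leaves 3(9b^3 + 27b^2 + 26b + 10).

3(9b^3 + 27b^2 + 26b + 10)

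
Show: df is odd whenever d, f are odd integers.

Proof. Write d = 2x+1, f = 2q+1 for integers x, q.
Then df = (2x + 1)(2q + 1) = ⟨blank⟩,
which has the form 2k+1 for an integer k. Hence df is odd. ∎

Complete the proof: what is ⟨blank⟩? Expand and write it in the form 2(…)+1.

2(2qx + q + x) + 1

(2x + 1)(2q + 1) = 4qx + 2q + 2x + 1
= 2(2qx + q + x) + 1.
Since 2qx + q + x is an integer, the product is of the form 2k+1 for an integer k.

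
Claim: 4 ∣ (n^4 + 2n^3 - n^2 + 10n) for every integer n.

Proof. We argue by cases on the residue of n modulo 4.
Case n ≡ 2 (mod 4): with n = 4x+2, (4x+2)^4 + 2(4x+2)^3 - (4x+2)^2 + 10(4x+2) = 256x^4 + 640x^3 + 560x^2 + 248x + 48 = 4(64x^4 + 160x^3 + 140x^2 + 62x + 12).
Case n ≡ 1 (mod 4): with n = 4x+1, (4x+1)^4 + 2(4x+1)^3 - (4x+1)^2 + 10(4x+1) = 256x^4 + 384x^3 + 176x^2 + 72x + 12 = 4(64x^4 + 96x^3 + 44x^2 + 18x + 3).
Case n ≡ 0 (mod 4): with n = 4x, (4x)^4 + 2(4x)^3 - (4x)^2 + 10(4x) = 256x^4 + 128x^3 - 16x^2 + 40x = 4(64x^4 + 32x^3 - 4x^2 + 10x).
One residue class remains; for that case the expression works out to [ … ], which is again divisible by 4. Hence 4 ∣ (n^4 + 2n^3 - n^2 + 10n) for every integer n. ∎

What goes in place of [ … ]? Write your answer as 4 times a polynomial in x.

4(64x^4 + 224x^3 + 284x^2 + 166x + 39)

The residues treated are {2, 1, 0}, so the missing case is n ≡ 3 (mod 4); write n = 4x+3.
Then (4x+3)^4 + 2(4x+3)^3 - (4x+3)^2 + 10(4x+3) = 256x^4 + 896x^3 + 1136x^2 + 664x + 156 = 4(64x^4 + 224x^3 + 284x^2 + 166x + 39).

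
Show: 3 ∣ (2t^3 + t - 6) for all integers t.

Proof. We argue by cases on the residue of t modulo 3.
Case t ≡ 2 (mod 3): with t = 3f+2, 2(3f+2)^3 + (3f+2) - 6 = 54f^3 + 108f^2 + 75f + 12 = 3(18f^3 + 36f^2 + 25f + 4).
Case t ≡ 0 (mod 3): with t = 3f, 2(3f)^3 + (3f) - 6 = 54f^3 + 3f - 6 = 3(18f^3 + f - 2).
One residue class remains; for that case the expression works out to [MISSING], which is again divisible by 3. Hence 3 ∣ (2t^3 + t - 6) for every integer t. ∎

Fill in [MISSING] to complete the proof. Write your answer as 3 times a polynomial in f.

3(18f^3 + 18f^2 + 7f - 1)

Only t ≡ 1 (mod 3) is unaccounted for. Put t = 3f+1:
2(3f+1)^3 + (3f+1) - 6 expands to 54f^3 + 54f^2 + 21f - 3,
and factoring out 3 leaves 3(18f^3 + 18f^2 + 7f - 1).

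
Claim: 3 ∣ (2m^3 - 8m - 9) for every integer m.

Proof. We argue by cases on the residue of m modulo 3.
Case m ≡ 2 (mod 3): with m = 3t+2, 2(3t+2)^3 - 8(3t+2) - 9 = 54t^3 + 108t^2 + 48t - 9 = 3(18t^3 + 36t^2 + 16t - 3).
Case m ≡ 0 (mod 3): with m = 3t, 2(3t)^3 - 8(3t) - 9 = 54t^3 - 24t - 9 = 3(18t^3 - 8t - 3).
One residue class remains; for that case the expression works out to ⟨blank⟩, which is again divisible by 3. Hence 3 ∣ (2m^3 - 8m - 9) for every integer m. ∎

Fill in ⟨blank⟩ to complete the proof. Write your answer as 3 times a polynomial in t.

3(18t^3 + 18t^2 - 2t - 5)

Only m ≡ 1 (mod 3) is unaccounted for. Put m = 3t+1:
2(3t+1)^3 - 8(3t+1) - 9 expands to 54t^3 + 54t^2 - 6t - 15,
and factoring out 3 leaves 3(18t^3 + 18t^2 - 2t - 5).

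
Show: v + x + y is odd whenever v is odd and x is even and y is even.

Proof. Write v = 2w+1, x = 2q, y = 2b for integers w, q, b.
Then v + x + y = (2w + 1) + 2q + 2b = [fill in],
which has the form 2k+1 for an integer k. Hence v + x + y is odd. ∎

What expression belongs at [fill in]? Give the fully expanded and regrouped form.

2(b + q + w) + 1

(2w + 1) + 2q + 2b = 2b + 2q + 2w + 1
= 2(b + q + w) + 1.
Since b + q + w is an integer, the sum is of the form 2k+1 for an integer k.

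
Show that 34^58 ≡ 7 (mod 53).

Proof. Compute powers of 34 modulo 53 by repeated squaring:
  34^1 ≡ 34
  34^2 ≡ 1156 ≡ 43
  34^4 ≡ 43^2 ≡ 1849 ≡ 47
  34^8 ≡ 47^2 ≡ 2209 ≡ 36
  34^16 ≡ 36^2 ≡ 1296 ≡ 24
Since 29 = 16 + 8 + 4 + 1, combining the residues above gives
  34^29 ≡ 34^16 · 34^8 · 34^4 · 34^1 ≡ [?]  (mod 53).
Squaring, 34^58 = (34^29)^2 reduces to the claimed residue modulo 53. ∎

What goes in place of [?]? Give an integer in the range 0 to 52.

22

Multiply the listed residues: 24 · 36 · 47 · 34 = 864 → 40608 → 1380672.
Reducing modulo 53: 1380672 = 26050·53 + 22, so 34^29 ≡ 22.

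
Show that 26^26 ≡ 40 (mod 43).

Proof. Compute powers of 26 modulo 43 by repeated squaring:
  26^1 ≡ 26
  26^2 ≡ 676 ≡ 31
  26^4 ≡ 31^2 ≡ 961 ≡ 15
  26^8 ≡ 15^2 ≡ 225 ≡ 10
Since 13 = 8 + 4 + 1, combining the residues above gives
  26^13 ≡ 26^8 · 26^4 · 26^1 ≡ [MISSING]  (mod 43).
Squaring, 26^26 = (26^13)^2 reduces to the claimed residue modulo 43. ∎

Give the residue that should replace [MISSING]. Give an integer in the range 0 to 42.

Multiply the listed residues: 10 · 15 · 26 = 150 → 3900.
Reducing modulo 43: 3900 = 90·43 + 30, so 26^13 ≡ 30.

30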